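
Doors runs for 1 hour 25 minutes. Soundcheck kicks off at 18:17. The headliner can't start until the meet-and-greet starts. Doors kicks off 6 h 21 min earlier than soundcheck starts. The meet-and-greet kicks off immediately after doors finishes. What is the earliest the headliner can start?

13:21

Doors starts at 18:17 − 381 min = 11:56.
Doors ends at 11:56 + 85 min = 13:21.
So the meet-and-greet starts at 13:21.
The headliner is bounded by the meet-and-greet, so the earliest it can start is 13:21.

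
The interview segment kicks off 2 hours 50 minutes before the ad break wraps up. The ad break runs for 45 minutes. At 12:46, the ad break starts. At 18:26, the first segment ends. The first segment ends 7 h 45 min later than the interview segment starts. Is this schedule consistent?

The ad break ends at 12:46 + 45 min = 13:31.
The interview segment starts at 13:31 − 170 min = 10:41.
The first segment ends at 10:41 + 465 min = 18:26.
That matches the stated 18:26, so the schedule is consistent.

Yes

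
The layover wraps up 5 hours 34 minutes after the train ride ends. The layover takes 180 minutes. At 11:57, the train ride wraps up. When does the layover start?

The layover ends at 11:57 + 334 min = 17:31.
The layover starts at 17:31 − 180 min = 14:31.

14:31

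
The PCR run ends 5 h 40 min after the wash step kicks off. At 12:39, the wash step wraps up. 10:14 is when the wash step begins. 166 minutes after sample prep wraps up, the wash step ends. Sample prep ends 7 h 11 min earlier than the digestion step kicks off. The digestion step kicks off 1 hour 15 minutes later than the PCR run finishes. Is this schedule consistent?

No

The PCR run ends at 10:14 + 340 min = 15:54.
The digestion step starts at 15:54 + 75 min = 17:09.
Sample prep ends at 17:09 − 431 min = 09:58.
The wash step ends at 09:58 + 166 min = 12:44.
But the wash step is also said to end at 12:39 — a 5-minute conflict.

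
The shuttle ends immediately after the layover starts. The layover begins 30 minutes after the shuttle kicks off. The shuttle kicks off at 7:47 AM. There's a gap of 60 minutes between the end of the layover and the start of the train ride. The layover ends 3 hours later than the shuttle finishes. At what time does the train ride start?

12:17 PM

The layover starts at 7:47 AM + 30 min = 8:17 AM.
So the shuttle ends at 8:17 AM.
The layover ends at 8:17 AM + 180 min = 11:17 AM.
The train ride starts at 11:17 AM + 60 min = 12:17 PM.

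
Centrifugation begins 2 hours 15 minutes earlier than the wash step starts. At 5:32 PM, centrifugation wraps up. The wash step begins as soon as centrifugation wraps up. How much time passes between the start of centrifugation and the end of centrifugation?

The wash step starts at 5:32 PM.
Centrifugation starts at 5:32 PM − 135 min = 3:17 PM.
From 3:17 PM to 5:32 PM is 135 minutes.

135 minutes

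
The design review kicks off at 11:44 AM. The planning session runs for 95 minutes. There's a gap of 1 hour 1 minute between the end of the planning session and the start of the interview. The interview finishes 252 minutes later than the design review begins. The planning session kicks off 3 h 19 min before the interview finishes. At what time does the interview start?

3:13 PM

The interview ends at 11:44 AM + 252 min = 3:56 PM.
The planning session starts at 3:56 PM − 199 min = 12:37 PM.
The planning session ends at 12:37 PM + 95 min = 2:12 PM.
The interview starts at 2:12 PM + 61 min = 3:13 PM.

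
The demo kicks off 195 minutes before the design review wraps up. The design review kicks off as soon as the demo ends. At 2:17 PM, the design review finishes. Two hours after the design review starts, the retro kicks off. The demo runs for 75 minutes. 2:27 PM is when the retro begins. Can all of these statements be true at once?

The demo starts at 2:17 PM − 195 min = 11:02 AM.
The demo ends at 11:02 AM + 75 min = 12:17 PM.
So the design review starts at 12:17 PM.
The retro starts at 12:17 PM + 120 min = 2:17 PM.
But the retro is also said to start at 2:27 PM — a 10-minute conflict.

No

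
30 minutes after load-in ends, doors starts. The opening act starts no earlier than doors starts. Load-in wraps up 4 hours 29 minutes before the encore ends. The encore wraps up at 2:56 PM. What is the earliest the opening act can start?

Load-in ends at 2:56 PM − 269 min = 10:27 AM.
Doors starts at 10:27 AM + 30 min = 10:57 AM.
The opening act is bounded by doors, so the earliest it can start is 10:57 AM.

10:57 AM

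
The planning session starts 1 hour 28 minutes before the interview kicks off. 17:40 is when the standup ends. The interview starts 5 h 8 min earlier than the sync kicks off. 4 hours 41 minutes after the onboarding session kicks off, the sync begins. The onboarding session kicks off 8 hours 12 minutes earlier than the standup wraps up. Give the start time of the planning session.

The onboarding session starts at 17:40 − 492 min = 09:28.
The sync starts at 09:28 + 281 min = 14:09.
The interview starts at 14:09 − 308 min = 09:01.
The planning session starts at 09:01 − 88 min = 07:33.

07:33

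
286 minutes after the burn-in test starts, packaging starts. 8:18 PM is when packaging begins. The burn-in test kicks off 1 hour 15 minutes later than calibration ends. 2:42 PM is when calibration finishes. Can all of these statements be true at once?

The burn-in test starts at 2:42 PM + 75 min = 3:57 PM.
Packaging starts at 3:57 PM + 286 min = 8:43 PM.
But packaging is also said to start at 8:18 PM — a 25-minute conflict.

No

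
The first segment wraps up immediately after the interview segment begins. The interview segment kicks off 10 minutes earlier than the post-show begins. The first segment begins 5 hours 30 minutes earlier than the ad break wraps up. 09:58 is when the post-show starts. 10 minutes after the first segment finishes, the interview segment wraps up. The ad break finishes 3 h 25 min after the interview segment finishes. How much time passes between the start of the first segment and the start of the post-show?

125 minutes

The interview segment starts at 09:58 − 10 min = 09:48.
So the first segment ends at 09:48.
The interview segment ends at 09:48 + 10 min = 09:58.
The ad break ends at 09:58 + 205 min = 13:23.
The first segment starts at 13:23 − 330 min = 07:53.
From 07:53 to 09:58 is 125 minutes.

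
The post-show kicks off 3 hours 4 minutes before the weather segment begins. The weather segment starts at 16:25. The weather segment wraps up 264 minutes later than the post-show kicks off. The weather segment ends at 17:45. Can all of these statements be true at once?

Yes

The post-show starts at 16:25 − 184 min = 13:21.
The weather segment ends at 13:21 + 264 min = 17:45.
That matches the stated 17:45, so the schedule is consistent.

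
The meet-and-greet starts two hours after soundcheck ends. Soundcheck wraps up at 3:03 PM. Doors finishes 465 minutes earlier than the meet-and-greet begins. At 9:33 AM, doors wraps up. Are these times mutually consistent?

The meet-and-greet starts at 3:03 PM + 120 min = 5:03 PM.
Doors ends at 5:03 PM − 465 min = 9:18 AM.
But doors is also said to end at 9:33 AM — a 15-minute conflict.

No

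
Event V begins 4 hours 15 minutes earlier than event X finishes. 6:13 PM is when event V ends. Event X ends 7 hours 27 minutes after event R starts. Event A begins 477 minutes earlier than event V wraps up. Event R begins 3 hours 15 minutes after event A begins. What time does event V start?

Event A starts at 6:13 PM − 477 min = 10:16 AM.
Event R starts at 10:16 AM + 195 min = 1:31 PM.
Event X ends at 1:31 PM + 447 min = 8:58 PM.
Event V starts at 8:58 PM − 255 min = 4:43 PM.

4:43 PM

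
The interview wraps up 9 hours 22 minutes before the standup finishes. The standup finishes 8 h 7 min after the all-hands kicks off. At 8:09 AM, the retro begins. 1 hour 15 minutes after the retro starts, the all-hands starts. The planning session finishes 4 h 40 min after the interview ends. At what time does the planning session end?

The all-hands starts at 8:09 AM + 75 min = 9:24 AM.
The standup ends at 9:24 AM + 487 min = 5:31 PM.
The interview ends at 5:31 PM − 562 min = 8:09 AM.
The planning session ends at 8:09 AM + 280 min = 12:49 PM.

12:49 PM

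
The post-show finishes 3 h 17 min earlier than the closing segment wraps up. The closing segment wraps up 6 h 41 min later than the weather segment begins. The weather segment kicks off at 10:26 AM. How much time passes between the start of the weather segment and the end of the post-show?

204 minutes

The closing segment ends at 10:26 AM + 401 min = 5:07 PM.
The post-show ends at 5:07 PM − 197 min = 1:50 PM.
From 10:26 AM to 1:50 PM is 204 minutes.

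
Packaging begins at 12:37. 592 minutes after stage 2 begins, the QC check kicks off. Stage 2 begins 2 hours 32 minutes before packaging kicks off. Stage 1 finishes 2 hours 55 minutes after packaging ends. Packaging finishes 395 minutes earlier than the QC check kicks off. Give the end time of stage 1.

Stage 2 starts at 12:37 − 152 min = 10:05.
The QC check starts at 10:05 + 592 min = 19:57.
Packaging ends at 19:57 − 395 min = 13:22.
Stage 1 ends at 13:22 + 175 min = 16:17.

16:17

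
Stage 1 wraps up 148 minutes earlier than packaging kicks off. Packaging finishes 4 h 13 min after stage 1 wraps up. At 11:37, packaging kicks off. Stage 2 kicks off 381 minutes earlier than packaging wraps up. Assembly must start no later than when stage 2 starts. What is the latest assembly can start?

Stage 1 ends at 11:37 − 148 min = 09:09.
Packaging ends at 09:09 + 253 min = 13:22.
Stage 2 starts at 13:22 − 381 min = 07:01.
Assembly is bounded by stage 2, so the latest it can start is 07:01.

07:01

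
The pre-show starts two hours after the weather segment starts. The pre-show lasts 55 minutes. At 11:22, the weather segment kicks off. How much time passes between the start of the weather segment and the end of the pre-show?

The pre-show starts at 11:22 + 120 min = 13:22.
The pre-show ends at 13:22 + 55 min = 14:17.
From 11:22 to 14:17 is 2 hours 55 minutes.

2 hours 55 minutes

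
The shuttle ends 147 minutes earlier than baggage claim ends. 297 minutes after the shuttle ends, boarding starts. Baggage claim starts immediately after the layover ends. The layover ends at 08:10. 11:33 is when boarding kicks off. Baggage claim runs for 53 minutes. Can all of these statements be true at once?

Baggage claim starts at 08:10.
Baggage claim ends at 08:10 + 53 min = 09:03.
The shuttle ends at 09:03 − 147 min = 06:36.
Boarding starts at 06:36 + 297 min = 11:33.
That matches the stated 11:33, so the schedule is consistent.

Yes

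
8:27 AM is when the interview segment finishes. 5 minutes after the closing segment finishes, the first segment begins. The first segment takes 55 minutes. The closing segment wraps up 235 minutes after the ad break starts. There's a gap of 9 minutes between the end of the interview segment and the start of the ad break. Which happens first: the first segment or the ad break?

The ad break starts at 8:27 AM + 9 min = 8:36 AM.
The closing segment ends at 8:36 AM + 235 min = 12:31 PM.
The first segment starts at 12:31 PM + 5 min = 12:36 PM.
The first segment starts at 12:36 PM and the ad break starts at 8:36 AM, so the ad break is first.

the ad break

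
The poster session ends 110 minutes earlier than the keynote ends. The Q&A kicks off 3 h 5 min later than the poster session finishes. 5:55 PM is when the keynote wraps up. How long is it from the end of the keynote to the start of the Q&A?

The poster session ends at 5:55 PM − 110 min = 4:05 PM.
The Q&A starts at 4:05 PM + 185 min = 7:10 PM.
From 5:55 PM to 7:10 PM is 1 h 15 min.

1 h 15 min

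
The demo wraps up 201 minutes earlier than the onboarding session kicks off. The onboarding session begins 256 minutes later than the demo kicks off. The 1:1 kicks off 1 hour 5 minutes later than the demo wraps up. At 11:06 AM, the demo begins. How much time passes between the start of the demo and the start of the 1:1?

The onboarding session starts at 11:06 AM + 256 min = 3:22 PM.
The demo ends at 3:22 PM − 201 min = 12:01 PM.
The 1:1 starts at 12:01 PM + 65 min = 1:06 PM.
From 11:06 AM to 1:06 PM is two hours.

two hours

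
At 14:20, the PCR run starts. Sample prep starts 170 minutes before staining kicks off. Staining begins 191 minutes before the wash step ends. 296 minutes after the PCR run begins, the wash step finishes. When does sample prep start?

13:15

The wash step ends at 14:20 + 296 min = 19:16.
Staining starts at 19:16 − 191 min = 16:05.
Sample prep starts at 16:05 − 170 min = 13:15.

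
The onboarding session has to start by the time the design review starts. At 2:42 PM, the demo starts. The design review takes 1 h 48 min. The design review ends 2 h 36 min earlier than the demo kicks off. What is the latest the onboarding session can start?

The design review ends at 2:42 PM − 156 min = 12:06 PM.
The design review starts at 12:06 PM − 108 min = 10:18 AM.
The onboarding session is bounded by the design review, so the latest it can start is 10:18 AM.

10:18 AM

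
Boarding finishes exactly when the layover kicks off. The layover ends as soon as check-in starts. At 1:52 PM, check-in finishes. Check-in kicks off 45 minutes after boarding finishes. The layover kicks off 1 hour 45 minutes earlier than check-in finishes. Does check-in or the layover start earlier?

The layover starts at 1:52 PM − 105 min = 12:07 PM.
So boarding ends at 12:07 PM.
Check-in starts at 12:07 PM + 45 min = 12:52 PM.
Check-in starts at 12:52 PM and the layover starts at 12:07 PM, so the layover is first.

the layover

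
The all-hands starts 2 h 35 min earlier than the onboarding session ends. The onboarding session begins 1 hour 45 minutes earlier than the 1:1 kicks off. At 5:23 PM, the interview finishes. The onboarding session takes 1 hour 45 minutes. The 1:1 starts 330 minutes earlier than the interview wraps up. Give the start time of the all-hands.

The 1:1 starts at 5:23 PM − 330 min = 11:53 AM.
The onboarding session starts at 11:53 AM − 105 min = 10:08 AM.
The onboarding session ends at 10:08 AM + 105 min = 11:53 AM.
The all-hands starts at 11:53 AM − 155 min = 9:18 AM.

9:18 AM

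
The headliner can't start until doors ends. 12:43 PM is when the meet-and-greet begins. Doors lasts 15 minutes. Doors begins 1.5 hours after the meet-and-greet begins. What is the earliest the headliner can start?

2:28 PM

Doors starts at 12:43 PM + 90 min = 2:13 PM.
Doors ends at 2:13 PM + 15 min = 2:28 PM.
The headliner is bounded by doors, so the earliest it can start is 2:28 PM.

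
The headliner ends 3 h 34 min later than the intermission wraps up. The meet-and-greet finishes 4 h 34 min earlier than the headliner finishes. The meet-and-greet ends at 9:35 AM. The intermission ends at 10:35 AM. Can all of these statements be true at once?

The headliner ends at 10:35 AM + 214 min = 2:09 PM.
The meet-and-greet ends at 2:09 PM − 274 min = 9:35 AM.
That matches the stated 9:35 AM, so the schedule is consistent.

Yes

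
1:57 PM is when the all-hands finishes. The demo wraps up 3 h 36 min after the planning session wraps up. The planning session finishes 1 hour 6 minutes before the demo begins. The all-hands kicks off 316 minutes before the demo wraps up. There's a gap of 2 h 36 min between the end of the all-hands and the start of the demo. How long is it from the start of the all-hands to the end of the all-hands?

The demo starts at 1:57 PM + 156 min = 4:33 PM.
The planning session ends at 4:33 PM − 66 min = 3:27 PM.
The demo ends at 3:27 PM + 216 min = 7:03 PM.
The all-hands starts at 7:03 PM − 316 min = 1:47 PM.
From 1:47 PM to 1:57 PM is 10 minutes.

10 minutes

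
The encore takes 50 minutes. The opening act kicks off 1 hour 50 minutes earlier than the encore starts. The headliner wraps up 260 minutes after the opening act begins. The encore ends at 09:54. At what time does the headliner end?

11:34

The encore starts at 09:54 − 50 min = 09:04.
The opening act starts at 09:04 − 110 min = 07:14.
The headliner ends at 07:14 + 260 min = 11:34.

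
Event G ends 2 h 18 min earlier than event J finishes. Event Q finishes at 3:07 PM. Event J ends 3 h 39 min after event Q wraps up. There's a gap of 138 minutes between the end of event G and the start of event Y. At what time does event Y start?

Event J ends at 3:07 PM + 219 min = 6:46 PM.
Event G ends at 6:46 PM − 138 min = 4:28 PM.
Event Y starts at 4:28 PM + 138 min = 6:46 PM.

6:46 PM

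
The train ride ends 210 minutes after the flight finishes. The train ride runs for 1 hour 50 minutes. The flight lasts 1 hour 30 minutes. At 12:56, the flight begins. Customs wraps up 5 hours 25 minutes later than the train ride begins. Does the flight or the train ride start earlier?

The flight ends at 12:56 + 90 min = 14:26.
The train ride ends at 14:26 + 210 min = 17:56.
The train ride starts at 17:56 − 110 min = 16:06.
The flight starts at 12:56 and the train ride starts at 16:06, so the flight is first.

the flight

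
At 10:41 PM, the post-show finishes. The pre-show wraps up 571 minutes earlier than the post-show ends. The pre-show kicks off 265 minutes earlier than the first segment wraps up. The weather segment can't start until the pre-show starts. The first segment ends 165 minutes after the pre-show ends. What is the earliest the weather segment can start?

11:30 AM

The pre-show ends at 10:41 PM − 571 min = 1:10 PM.
The first segment ends at 1:10 PM + 165 min = 3:55 PM.
The pre-show starts at 3:55 PM − 265 min = 11:30 AM.
The weather segment is bounded by the pre-show, so the earliest it can start is 11:30 AM.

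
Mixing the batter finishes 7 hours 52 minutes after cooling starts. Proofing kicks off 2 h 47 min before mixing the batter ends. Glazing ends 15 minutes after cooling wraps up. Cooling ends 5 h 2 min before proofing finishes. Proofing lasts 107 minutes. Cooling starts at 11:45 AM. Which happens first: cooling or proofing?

Mixing the batter ends at 11:45 AM + 472 min = 7:37 PM.
Proofing starts at 7:37 PM − 167 min = 4:50 PM.
Cooling starts at 11:45 AM and proofing starts at 4:50 PM, so cooling is first.

cooling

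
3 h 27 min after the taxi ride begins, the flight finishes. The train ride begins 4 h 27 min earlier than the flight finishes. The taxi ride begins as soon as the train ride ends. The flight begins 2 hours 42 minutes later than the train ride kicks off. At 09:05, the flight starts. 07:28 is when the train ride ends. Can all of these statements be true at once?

No

The taxi ride starts at 07:28.
The flight ends at 07:28 + 207 min = 10:55.
The train ride starts at 10:55 − 267 min = 06:28.
The flight starts at 06:28 + 162 min = 09:10.
But the flight is also said to start at 09:05 — a 5-minute conflict.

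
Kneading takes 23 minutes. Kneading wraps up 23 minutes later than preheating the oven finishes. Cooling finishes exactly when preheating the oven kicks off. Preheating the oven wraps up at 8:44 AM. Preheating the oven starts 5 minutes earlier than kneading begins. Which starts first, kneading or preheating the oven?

preheating the oven

Kneading ends at 8:44 AM + 23 min = 9:07 AM.
Kneading starts at 9:07 AM − 23 min = 8:44 AM.
Preheating the oven starts at 8:44 AM − 5 min = 8:39 AM.
Kneading starts at 8:44 AM and preheating the oven starts at 8:39 AM, so preheating the oven is first.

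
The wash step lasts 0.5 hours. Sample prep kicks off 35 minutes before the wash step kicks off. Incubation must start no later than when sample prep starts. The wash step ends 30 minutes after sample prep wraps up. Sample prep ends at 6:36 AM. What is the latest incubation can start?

The wash step ends at 6:36 AM + 30 min = 7:06 AM.
The wash step starts at 7:06 AM − 30 min = 6:36 AM.
Sample prep starts at 6:36 AM − 35 min = 6:01 AM.
Incubation is bounded by sample prep, so the latest it can start is 6:01 AM.

6:01 AM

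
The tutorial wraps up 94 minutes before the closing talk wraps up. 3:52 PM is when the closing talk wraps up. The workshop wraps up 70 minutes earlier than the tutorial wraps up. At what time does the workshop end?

The tutorial ends at 3:52 PM − 94 min = 2:18 PM.
The workshop ends at 2:18 PM − 70 min = 1:08 PM.

1:08 PM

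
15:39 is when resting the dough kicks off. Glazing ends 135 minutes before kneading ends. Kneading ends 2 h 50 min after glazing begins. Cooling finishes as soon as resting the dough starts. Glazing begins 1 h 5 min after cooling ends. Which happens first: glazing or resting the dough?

Cooling ends at 15:39.
Glazing starts at 15:39 + 65 min = 16:44.
Glazing starts at 16:44 and resting the dough starts at 15:39, so resting the dough is first.

resting the dough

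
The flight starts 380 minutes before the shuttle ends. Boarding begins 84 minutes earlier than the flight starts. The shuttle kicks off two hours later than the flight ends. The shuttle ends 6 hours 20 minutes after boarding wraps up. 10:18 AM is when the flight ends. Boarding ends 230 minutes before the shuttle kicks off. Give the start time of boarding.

7:04 AM

The shuttle starts at 10:18 AM + 120 min = 12:18 PM.
Boarding ends at 12:18 PM − 230 min = 8:28 AM.
The shuttle ends at 8:28 AM + 380 min = 2:48 PM.
The flight starts at 2:48 PM − 380 min = 8:28 AM.
Boarding starts at 8:28 AM − 84 min = 7:04 AM.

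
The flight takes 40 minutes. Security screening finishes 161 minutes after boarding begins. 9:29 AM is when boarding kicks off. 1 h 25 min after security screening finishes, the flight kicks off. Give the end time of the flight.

2:15 PM

Security screening ends at 9:29 AM + 161 min = 12:10 PM.
The flight starts at 12:10 PM + 85 min = 1:35 PM.
The flight ends at 1:35 PM + 40 min = 2:15 PM.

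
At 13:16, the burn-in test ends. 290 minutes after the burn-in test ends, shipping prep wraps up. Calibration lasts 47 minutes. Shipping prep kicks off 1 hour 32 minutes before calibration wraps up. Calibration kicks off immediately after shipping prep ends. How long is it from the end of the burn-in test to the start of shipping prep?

Shipping prep ends at 13:16 + 290 min = 18:06.
So calibration starts at 18:06.
Calibration ends at 18:06 + 47 min = 18:53.
Shipping prep starts at 18:53 − 92 min = 17:21.
From 13:16 to 17:21 is 4 h 5 min.

4 h 5 min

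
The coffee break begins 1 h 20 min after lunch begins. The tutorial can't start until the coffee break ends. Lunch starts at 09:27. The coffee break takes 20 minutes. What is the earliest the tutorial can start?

11:07

The coffee break starts at 09:27 + 80 min = 10:47.
The coffee break ends at 10:47 + 20 min = 11:07.
The tutorial is bounded by the coffee break, so the earliest it can start is 11:07.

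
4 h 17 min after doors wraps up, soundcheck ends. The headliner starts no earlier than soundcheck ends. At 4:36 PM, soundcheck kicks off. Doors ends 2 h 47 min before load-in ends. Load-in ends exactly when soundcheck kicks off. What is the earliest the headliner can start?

Load-in ends at 4:36 PM.
Doors ends at 4:36 PM − 167 min = 1:49 PM.
Soundcheck ends at 1:49 PM + 257 min = 6:06 PM.
The headliner is bounded by soundcheck, so the earliest it can start is 6:06 PM.

6:06 PM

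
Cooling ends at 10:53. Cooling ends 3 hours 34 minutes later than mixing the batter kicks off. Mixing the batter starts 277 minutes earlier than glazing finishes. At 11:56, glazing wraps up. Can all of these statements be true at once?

Yes

Mixing the batter starts at 11:56 − 277 min = 07:19.
Cooling ends at 07:19 + 214 min = 10:53.
That matches the stated 10:53, so the schedule is consistent.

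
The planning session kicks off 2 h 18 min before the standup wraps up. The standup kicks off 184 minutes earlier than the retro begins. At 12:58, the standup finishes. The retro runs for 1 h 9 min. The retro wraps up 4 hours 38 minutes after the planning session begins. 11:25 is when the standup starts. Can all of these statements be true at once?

No

The planning session starts at 12:58 − 138 min = 10:40.
The retro ends at 10:40 + 278 min = 15:18.
The retro starts at 15:18 − 69 min = 14:09.
The standup starts at 14:09 − 184 min = 11:05.
But the standup is also said to start at 11:25 — a 20-minute conflict.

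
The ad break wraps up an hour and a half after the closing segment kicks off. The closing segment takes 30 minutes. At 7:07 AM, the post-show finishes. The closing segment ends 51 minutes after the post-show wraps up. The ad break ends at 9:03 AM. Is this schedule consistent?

No

The closing segment ends at 7:07 AM + 51 min = 7:58 AM.
The closing segment starts at 7:58 AM − 30 min = 7:28 AM.
The ad break ends at 7:28 AM + 90 min = 8:58 AM.
But the ad break is also said to end at 9:03 AM — a 5-minute conflict.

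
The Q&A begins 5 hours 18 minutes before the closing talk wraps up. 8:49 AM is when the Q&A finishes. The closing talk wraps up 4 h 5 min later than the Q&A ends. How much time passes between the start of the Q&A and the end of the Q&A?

1 h 13 min

The closing talk ends at 8:49 AM + 245 min = 12:54 PM.
The Q&A starts at 12:54 PM − 318 min = 7:36 AM.
From 7:36 AM to 8:49 AM is 1 h 13 min.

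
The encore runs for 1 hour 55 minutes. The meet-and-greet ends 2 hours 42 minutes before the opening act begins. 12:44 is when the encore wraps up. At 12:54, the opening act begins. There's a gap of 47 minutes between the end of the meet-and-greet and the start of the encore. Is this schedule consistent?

The meet-and-greet ends at 12:54 − 162 min = 10:12.
The encore starts at 10:12 + 47 min = 10:59.
The encore ends at 10:59 + 115 min = 12:54.
But the encore is also said to end at 12:44 — a 10-minute conflict.

No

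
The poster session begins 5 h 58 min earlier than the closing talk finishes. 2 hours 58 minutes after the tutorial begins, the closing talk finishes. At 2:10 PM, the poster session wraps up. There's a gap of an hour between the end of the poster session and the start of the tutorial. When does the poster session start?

The tutorial starts at 2:10 PM + 60 min = 3:10 PM.
The closing talk ends at 3:10 PM + 178 min = 6:08 PM.
The poster session starts at 6:08 PM − 358 min = 12:10 PM.

12:10 PM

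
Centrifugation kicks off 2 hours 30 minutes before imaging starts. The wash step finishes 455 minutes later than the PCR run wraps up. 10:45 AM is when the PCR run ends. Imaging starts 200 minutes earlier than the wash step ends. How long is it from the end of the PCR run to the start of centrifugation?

105 minutes

The wash step ends at 10:45 AM + 455 min = 6:20 PM.
Imaging starts at 6:20 PM − 200 min = 3:00 PM.
Centrifugation starts at 3:00 PM − 150 min = 12:30 PM.
From 10:45 AM to 12:30 PM is 105 minutes.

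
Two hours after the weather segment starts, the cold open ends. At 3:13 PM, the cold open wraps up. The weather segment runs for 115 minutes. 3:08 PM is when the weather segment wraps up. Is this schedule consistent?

Yes

The weather segment starts at 3:08 PM − 115 min = 1:13 PM.
The cold open ends at 1:13 PM + 120 min = 3:13 PM.
That matches the stated 3:13 PM, so the schedule is consistent.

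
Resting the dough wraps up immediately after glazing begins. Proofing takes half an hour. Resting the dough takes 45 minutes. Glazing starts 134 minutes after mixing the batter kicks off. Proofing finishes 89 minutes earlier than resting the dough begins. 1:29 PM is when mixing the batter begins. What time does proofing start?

Glazing starts at 1:29 PM + 134 min = 3:43 PM.
So resting the dough ends at 3:43 PM.
Resting the dough starts at 3:43 PM − 45 min = 2:58 PM.
Proofing ends at 2:58 PM − 89 min = 1:29 PM.
Proofing starts at 1:29 PM − 30 min = 12:59 PM.

12:59 PM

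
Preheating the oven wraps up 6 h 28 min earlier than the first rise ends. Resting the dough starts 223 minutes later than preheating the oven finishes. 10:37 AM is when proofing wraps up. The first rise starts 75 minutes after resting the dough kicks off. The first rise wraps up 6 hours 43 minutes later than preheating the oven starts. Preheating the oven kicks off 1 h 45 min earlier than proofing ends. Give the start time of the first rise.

Preheating the oven starts at 10:37 AM − 105 min = 8:52 AM.
The first rise ends at 8:52 AM + 403 min = 3:35 PM.
Preheating the oven ends at 3:35 PM − 388 min = 9:07 AM.
Resting the dough starts at 9:07 AM + 223 min = 12:50 PM.
The first rise starts at 12:50 PM + 75 min = 2:05 PM.

2:05 PM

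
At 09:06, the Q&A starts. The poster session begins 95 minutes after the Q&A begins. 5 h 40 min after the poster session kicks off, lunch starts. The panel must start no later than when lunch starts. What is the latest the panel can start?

The poster session starts at 09:06 + 95 min = 10:41.
Lunch starts at 10:41 + 340 min = 16:21.
The panel is bounded by lunch, so the latest it can start is 16:21.

16:21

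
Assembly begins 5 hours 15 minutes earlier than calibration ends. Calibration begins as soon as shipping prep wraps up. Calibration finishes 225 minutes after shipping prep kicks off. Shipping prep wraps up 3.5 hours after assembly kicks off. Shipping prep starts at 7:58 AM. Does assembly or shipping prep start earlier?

assembly

Calibration ends at 7:58 AM + 225 min = 11:43 AM.
Assembly starts at 11:43 AM − 315 min = 6:28 AM.
Assembly starts at 6:28 AM and shipping prep starts at 7:58 AM, so assembly is first.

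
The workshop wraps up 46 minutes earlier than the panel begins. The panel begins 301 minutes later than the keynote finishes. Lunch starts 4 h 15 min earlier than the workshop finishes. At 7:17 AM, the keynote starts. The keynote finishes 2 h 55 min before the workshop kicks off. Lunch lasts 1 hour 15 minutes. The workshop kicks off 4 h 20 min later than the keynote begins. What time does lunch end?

The workshop starts at 7:17 AM + 260 min = 11:37 AM.
The keynote ends at 11:37 AM − 175 min = 8:42 AM.
The panel starts at 8:42 AM + 301 min = 1:43 PM.
The workshop ends at 1:43 PM − 46 min = 12:57 PM.
Lunch starts at 12:57 PM − 255 min = 8:42 AM.
Lunch ends at 8:42 AM + 75 min = 9:57 AM.

9:57 AM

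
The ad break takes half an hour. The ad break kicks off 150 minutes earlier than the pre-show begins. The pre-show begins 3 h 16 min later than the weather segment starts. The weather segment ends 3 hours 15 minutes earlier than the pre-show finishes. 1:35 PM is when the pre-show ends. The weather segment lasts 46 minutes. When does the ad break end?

The weather segment ends at 1:35 PM − 195 min = 10:20 AM.
The weather segment starts at 10:20 AM − 46 min = 9:34 AM.
The pre-show starts at 9:34 AM + 196 min = 12:50 PM.
The ad break starts at 12:50 PM − 150 min = 10:20 AM.
The ad break ends at 10:20 AM + 30 min = 10:50 AM.

10:50 AM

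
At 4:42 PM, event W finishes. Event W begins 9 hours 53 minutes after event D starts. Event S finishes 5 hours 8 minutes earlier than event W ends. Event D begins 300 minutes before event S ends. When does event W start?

Event S ends at 4:42 PM − 308 min = 11:34 AM.
Event D starts at 11:34 AM − 300 min = 6:34 AM.
Event W starts at 6:34 AM + 593 min = 4:27 PM.

4:27 PM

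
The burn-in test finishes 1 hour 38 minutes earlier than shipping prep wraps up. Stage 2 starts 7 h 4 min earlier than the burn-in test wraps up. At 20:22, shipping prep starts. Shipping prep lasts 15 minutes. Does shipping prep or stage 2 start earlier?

Shipping prep ends at 20:22 + 15 min = 20:37.
The burn-in test ends at 20:37 − 98 min = 18:59.
Stage 2 starts at 18:59 − 424 min = 11:55.
Shipping prep starts at 20:22 and stage 2 starts at 11:55, so stage 2 is first.

stage 2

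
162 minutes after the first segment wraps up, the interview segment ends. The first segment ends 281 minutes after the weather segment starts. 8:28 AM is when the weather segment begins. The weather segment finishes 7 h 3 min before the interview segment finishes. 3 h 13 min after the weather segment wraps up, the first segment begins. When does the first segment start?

The first segment ends at 8:28 AM + 281 min = 1:09 PM.
The interview segment ends at 1:09 PM + 162 min = 3:51 PM.
The weather segment ends at 3:51 PM − 423 min = 8:48 AM.
The first segment starts at 8:48 AM + 193 min = 12:01 PM.

12:01 PM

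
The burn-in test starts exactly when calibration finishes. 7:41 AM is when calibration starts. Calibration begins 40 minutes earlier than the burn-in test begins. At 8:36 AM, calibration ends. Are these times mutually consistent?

No

The burn-in test starts at 8:36 AM.
Calibration starts at 8:36 AM − 40 min = 7:56 AM.
But calibration is also said to start at 7:41 AM — a 15-minute conflict.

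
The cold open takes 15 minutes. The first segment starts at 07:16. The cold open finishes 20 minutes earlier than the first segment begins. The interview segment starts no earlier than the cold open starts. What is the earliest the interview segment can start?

The cold open ends at 07:16 − 20 min = 06:56.
The cold open starts at 06:56 − 15 min = 06:41.
The interview segment is bounded by the cold open, so the earliest it can start is 06:41.

06:41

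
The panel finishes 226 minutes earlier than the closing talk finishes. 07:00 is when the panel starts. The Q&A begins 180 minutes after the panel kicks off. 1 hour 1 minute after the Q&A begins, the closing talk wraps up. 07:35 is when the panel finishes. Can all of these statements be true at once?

No

The Q&A starts at 07:00 + 180 min = 10:00.
The closing talk ends at 10:00 + 61 min = 11:01.
The panel ends at 11:01 − 226 min = 07:15.
But the panel is also said to end at 07:35 — a 20-minute conflict.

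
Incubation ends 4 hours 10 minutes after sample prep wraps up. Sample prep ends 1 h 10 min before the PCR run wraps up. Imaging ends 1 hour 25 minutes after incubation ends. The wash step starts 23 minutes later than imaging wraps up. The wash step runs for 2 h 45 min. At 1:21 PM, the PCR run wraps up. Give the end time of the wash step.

Sample prep ends at 1:21 PM − 70 min = 12:11 PM.
Incubation ends at 12:11 PM + 250 min = 4:21 PM.
Imaging ends at 4:21 PM + 85 min = 5:46 PM.
The wash step starts at 5:46 PM + 23 min = 6:09 PM.
The wash step ends at 6:09 PM + 165 min = 8:54 PM.

8:54 PM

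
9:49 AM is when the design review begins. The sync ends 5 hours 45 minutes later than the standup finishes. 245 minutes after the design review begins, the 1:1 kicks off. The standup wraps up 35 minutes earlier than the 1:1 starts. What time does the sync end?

7:04 PM

The 1:1 starts at 9:49 AM + 245 min = 1:54 PM.
The standup ends at 1:54 PM − 35 min = 1:19 PM.
The sync ends at 1:19 PM + 345 min = 7:04 PM.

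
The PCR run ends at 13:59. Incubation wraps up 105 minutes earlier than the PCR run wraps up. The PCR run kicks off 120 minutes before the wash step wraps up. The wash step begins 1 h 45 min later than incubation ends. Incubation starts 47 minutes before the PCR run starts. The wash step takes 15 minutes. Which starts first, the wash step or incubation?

incubation

Incubation ends at 13:59 − 105 min = 12:14.
The wash step starts at 12:14 + 105 min = 13:59.
The wash step ends at 13:59 + 15 min = 14:14.
The PCR run starts at 14:14 − 120 min = 12:14.
Incubation starts at 12:14 − 47 min = 11:27.
The wash step starts at 13:59 and incubation starts at 11:27, so incubation is first.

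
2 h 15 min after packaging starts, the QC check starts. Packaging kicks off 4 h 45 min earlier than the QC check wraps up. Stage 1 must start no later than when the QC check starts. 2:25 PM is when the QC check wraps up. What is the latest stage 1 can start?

Packaging starts at 2:25 PM − 285 min = 9:40 AM.
The QC check starts at 9:40 AM + 135 min = 11:55 AM.
Stage 1 is bounded by the QC check, so the latest it can start is 11:55 AM.

11:55 AM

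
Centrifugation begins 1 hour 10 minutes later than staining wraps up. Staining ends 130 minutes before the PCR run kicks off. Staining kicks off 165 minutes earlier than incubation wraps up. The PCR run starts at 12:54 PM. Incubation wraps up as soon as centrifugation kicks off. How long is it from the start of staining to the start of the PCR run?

3 hours 45 minutes

Staining ends at 12:54 PM − 130 min = 10:44 AM.
Centrifugation starts at 10:44 AM + 70 min = 11:54 AM.
So incubation ends at 11:54 AM.
Staining starts at 11:54 AM − 165 min = 9:09 AM.
From 9:09 AM to 12:54 PM is 3 hours 45 minutes.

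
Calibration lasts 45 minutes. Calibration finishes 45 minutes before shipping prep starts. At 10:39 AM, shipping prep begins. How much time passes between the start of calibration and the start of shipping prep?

Calibration ends at 10:39 AM − 45 min = 9:54 AM.
Calibration starts at 9:54 AM − 45 min = 9:09 AM.
From 9:09 AM to 10:39 AM is 1 h 30 min.

1 h 30 min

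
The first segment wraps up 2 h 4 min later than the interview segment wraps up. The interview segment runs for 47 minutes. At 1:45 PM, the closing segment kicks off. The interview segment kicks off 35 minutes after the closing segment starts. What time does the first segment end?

The interview segment starts at 1:45 PM + 35 min = 2:20 PM.
The interview segment ends at 2:20 PM + 47 min = 3:07 PM.
The first segment ends at 3:07 PM + 124 min = 5:11 PM.

5:11 PM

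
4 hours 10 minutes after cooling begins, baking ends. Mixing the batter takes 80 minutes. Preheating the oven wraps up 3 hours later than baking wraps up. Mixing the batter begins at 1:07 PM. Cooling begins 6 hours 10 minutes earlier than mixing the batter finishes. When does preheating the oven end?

3:27 PM

Mixing the batter ends at 1:07 PM + 80 min = 2:27 PM.
Cooling starts at 2:27 PM − 370 min = 8:17 AM.
Baking ends at 8:17 AM + 250 min = 12:27 PM.
Preheating the oven ends at 12:27 PM + 180 min = 3:27 PM.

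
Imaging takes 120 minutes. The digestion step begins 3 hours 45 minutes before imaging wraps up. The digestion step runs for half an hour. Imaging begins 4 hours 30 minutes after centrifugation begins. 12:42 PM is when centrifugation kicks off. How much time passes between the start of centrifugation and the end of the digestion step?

Imaging starts at 12:42 PM + 270 min = 5:12 PM.
Imaging ends at 5:12 PM + 120 min = 7:12 PM.
The digestion step starts at 7:12 PM − 225 min = 3:27 PM.
The digestion step ends at 3:27 PM + 30 min = 3:57 PM.
From 12:42 PM to 3:57 PM is 3 hours 15 minutes.

3 hours 15 minutes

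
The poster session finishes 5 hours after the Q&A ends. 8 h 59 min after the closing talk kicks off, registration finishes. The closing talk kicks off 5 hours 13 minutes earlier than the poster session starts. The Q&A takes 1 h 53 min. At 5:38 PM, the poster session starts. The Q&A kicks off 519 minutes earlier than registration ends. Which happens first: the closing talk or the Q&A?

The closing talk starts at 5:38 PM − 313 min = 12:25 PM.
Registration ends at 12:25 PM + 539 min = 9:24 PM.
The Q&A starts at 9:24 PM − 519 min = 12:45 PM.
The closing talk starts at 12:25 PM and the Q&A starts at 12:45 PM, so the closing talk is first.

the closing talk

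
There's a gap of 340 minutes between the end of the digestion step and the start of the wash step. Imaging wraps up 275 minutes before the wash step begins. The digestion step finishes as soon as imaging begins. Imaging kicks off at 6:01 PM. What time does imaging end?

The digestion step ends at 6:01 PM.
The wash step starts at 6:01 PM + 340 min = 11:41 PM.
Imaging ends at 11:41 PM − 275 min = 7:06 PM.

7:06 PM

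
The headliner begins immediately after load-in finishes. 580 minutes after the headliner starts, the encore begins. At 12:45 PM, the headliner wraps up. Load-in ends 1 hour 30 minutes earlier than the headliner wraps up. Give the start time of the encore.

Load-in ends at 12:45 PM − 90 min = 11:15 AM.
So the headliner starts at 11:15 AM.
The encore starts at 11:15 AM + 580 min = 8:55 PM.

8:55 PM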